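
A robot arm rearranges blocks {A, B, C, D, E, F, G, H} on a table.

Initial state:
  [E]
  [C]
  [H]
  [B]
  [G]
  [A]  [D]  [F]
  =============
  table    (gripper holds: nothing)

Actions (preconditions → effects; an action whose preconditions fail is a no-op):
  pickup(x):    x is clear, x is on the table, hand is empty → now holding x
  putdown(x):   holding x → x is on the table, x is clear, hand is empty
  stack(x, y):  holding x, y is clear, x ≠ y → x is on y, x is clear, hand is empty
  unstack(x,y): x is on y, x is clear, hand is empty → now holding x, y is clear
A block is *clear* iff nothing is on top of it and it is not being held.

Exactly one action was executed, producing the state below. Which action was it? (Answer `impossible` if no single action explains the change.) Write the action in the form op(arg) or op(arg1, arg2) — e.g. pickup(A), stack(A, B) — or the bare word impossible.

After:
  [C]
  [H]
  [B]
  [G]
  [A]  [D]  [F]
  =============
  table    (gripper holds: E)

unstack(E, C)

target: towers=[A/G/B/H/C; D; F] holding=E
     unstack(E, C) → towers=[A/G/B/H/C; D; F] holding=E  ← match
         pickup(F) → towers=[A/G/B/H/C/E; D] holding=F
         pickup(D) → towers=[A/G/B/H/C/E; F] holding=D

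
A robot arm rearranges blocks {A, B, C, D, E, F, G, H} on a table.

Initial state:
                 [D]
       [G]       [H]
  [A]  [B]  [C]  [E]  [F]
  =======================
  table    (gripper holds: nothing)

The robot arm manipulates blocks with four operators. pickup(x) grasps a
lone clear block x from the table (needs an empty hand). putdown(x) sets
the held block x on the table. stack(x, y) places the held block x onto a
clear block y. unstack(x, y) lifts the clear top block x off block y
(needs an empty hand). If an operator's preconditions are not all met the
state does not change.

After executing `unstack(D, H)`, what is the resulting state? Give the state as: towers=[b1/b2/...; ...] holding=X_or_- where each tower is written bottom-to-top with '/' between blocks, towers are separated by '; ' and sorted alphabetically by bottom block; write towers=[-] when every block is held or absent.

towers=[A; B/G; C; E/H; F] holding=D

before: towers=[A; B/G; C; E/H/D; F] holding=-
pre[unstack(D, H)]: on(D,H) yes, clear(D) yes, handempty yes
all met → apply unstack(D, H)
after:  towers=[A; B/G; C; E/H; F] holding=D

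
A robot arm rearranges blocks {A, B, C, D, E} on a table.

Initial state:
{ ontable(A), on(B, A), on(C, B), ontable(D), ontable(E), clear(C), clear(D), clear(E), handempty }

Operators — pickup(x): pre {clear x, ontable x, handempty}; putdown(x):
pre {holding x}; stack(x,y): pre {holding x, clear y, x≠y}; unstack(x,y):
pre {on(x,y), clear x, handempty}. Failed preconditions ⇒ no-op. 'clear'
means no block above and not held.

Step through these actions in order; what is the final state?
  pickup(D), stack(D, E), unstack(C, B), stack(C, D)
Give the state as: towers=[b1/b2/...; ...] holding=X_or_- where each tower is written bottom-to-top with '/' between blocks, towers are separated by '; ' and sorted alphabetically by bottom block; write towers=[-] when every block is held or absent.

step 1 (pickup(D)): towers=[A/B/C; E] holding=D
step 2 (stack(D, E)): towers=[A/B/C; E/D] holding=-
step 3 (unstack(C, B)): towers=[A/B; E/D] holding=C
step 4 (stack(C, D)): towers=[A/B; E/D/C] holding=-

towers=[A/B; E/D/C] holding=-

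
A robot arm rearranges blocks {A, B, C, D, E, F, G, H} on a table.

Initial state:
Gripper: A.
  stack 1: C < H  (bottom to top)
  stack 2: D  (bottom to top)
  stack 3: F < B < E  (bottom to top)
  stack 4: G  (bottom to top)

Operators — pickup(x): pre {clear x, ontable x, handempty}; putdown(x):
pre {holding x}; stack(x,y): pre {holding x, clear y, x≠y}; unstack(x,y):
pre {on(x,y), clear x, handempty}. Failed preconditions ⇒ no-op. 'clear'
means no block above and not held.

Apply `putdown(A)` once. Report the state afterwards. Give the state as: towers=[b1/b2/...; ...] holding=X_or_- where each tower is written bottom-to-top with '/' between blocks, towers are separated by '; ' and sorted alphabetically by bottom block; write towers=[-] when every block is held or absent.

towers=[A; C/H; D; F/B/E; G] holding=-

before: towers=[C/H; D; F/B/E; G] holding=A
pre[putdown(A)]: holding(A) ok
all met → apply putdown(A)
after:  towers=[A; C/H; D; F/B/E; G] holding=-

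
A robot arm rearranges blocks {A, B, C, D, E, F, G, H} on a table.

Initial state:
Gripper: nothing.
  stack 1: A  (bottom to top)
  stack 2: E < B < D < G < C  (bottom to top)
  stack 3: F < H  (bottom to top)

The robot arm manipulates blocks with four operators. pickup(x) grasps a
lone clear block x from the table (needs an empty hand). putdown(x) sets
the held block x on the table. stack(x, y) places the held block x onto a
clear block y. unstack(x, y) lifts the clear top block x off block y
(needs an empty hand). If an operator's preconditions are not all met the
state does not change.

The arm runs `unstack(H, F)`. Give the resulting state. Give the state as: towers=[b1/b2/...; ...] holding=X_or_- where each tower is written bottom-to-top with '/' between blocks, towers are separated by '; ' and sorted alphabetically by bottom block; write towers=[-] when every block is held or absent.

before: towers=[A; E/B/D/G/C; F/H] holding=-
pre[unstack(H, F)]: on(H,F) ✓, clear(H) ✓, handempty ✓
all met → apply unstack(H, F)
after:  towers=[A; E/B/D/G/C; F] holding=H

towers=[A; E/B/D/G/C; F] holding=H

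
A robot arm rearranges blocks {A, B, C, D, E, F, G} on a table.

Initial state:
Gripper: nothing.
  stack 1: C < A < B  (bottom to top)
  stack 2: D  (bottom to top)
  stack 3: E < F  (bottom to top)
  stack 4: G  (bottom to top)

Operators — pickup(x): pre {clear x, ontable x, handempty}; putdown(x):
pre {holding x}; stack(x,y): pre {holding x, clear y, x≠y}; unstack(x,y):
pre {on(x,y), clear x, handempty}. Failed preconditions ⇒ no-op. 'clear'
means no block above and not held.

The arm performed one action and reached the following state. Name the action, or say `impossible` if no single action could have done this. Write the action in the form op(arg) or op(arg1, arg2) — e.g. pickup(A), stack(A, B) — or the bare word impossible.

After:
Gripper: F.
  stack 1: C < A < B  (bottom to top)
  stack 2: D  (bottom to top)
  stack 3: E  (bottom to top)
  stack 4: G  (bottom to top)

target: towers=[C/A/B; D; E; G] holding=F
     unstack(B, A) → towers=[C/A; D; E/F; G] holding=B
     unstack(F, E) → towers=[C/A/B; D; E; G] holding=F  ← match
         pickup(G) → towers=[C/A/B; D; E/F] holding=G
         pickup(D) → towers=[C/A/B; E/F; G] holding=D

unstack(F, E)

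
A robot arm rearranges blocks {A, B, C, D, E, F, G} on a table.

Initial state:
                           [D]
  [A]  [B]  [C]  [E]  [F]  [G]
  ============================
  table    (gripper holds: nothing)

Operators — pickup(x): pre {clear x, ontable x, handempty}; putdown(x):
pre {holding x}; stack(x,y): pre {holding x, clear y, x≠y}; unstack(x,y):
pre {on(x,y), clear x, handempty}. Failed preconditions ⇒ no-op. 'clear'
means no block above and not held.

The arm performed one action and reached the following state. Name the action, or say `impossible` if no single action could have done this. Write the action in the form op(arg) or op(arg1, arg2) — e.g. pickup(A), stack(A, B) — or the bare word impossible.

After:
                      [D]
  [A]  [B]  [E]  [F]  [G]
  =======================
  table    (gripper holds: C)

pickup(C)

target: towers=[A; B; E; F; G/D] holding=C
         pickup(B) → towers=[A; C; E; F; G/D] holding=B
         pickup(F) → towers=[A; B; C; E; G/D] holding=F
     unstack(D, G) → towers=[A; B; C; E; F; G] holding=D
         pickup(A) → towers=[B; C; E; F; G/D] holding=A
         pickup(E) → towers=[A; B; C; F; G/D] holding=E
         pickup(C) → towers=[A; B; E; F; G/D] holding=C  ← match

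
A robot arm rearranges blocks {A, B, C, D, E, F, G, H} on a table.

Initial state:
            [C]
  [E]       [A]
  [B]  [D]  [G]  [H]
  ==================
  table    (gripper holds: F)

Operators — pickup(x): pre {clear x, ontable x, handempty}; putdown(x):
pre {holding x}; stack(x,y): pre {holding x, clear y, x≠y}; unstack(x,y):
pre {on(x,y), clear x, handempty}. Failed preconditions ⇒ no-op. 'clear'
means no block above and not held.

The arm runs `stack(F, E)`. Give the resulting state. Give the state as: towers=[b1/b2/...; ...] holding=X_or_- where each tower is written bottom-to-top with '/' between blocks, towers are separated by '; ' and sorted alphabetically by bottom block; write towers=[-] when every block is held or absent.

towers=[B/E/F; D; G/A/C; H] holding=-

before: towers=[B/E; D; G/A/C; H] holding=F
pre[stack(F, E)]: holding(F) ok, clear(E) ok, F≠E ok
all met → apply stack(F, E)
after:  towers=[B/E/F; D; G/A/C; H] holding=-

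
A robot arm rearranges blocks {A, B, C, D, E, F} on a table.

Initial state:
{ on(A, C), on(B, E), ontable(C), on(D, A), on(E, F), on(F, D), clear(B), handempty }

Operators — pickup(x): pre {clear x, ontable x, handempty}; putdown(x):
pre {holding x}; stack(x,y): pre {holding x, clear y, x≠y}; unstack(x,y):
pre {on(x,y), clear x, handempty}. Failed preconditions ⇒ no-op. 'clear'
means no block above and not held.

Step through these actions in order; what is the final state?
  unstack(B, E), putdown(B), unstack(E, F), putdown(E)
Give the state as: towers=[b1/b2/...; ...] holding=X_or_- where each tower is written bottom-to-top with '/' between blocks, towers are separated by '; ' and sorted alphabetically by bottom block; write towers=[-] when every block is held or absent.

step 1 (unstack(B, E)): towers=[C/A/D/F/E] holding=B
step 2 (putdown(B)): towers=[B; C/A/D/F/E] holding=-
step 3 (unstack(E, F)): towers=[B; C/A/D/F] holding=E
step 4 (putdown(E)): towers=[B; C/A/D/F; E] holding=-

towers=[B; C/A/D/F; E] holding=-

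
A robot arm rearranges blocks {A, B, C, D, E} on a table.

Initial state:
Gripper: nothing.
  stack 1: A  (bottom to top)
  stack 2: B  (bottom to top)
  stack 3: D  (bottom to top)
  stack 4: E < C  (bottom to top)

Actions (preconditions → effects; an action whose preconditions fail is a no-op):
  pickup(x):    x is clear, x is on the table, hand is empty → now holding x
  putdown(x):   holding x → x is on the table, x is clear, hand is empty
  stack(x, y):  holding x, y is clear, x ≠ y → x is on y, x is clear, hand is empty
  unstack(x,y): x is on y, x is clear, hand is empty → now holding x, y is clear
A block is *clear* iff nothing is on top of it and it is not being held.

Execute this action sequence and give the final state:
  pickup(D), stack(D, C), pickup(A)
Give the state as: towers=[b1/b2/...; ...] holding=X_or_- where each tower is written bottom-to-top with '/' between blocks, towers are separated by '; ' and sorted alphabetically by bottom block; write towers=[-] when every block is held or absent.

step 1 (pickup(D)): towers=[A; B; E/C] holding=D
step 2 (stack(D, C)): towers=[A; B; E/C/D] holding=-
step 3 (pickup(A)): towers=[B; E/C/D] holding=A

towers=[B; E/C/D] holding=A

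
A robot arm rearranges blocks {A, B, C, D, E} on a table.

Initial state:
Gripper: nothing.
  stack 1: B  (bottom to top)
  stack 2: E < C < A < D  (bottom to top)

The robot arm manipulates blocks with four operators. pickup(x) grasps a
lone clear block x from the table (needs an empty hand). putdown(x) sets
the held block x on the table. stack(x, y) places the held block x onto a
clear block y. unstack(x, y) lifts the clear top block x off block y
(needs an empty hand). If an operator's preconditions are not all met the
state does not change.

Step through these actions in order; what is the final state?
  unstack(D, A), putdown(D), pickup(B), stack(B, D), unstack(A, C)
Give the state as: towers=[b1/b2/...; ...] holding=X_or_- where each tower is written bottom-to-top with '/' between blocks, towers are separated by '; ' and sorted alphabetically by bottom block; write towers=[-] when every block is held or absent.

towers=[D/B; E/C] holding=A

step 1 (unstack(D, A)): towers=[B; E/C/A] holding=D
step 2 (putdown(D)): towers=[B; D; E/C/A] holding=-
step 3 (pickup(B)): towers=[D; E/C/A] holding=B
step 4 (stack(B, D)): towers=[D/B; E/C/A] holding=-
step 5 (unstack(A, C)): towers=[D/B; E/C] holding=A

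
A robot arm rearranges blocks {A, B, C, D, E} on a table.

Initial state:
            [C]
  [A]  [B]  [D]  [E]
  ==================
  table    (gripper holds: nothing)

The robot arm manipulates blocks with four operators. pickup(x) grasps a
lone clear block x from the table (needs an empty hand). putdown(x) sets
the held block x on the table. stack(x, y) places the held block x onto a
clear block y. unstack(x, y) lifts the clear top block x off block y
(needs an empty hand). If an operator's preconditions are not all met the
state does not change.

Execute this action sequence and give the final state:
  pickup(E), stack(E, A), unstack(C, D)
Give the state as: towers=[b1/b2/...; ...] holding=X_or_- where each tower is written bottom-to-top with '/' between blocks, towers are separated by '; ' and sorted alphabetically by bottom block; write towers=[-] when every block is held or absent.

step 1 (pickup(E)): towers=[A; B; D/C] holding=E
step 2 (stack(E, A)): towers=[A/E; B; D/C] holding=-
step 3 (unstack(C, D)): towers=[A/E; B; D] holding=C

towers=[A/E; B; D] holding=C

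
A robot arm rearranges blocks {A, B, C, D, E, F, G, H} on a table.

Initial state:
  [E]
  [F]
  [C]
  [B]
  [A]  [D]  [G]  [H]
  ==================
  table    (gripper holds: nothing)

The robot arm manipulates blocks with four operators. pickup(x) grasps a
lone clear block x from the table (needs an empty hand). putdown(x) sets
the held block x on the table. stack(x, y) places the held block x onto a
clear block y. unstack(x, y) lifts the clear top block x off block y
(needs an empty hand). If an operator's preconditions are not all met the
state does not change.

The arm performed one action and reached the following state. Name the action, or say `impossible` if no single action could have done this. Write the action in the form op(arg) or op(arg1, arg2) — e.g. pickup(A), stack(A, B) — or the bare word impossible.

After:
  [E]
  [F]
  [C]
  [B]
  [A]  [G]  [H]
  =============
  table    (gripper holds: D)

pickup(D)

target: towers=[A/B/C/F/E; G; H] holding=D
         pickup(G) → towers=[A/B/C/F/E; D; H] holding=G
     unstack(E, F) → towers=[A/B/C/F; D; G; H] holding=E
         pickup(H) → towers=[A/B/C/F/E; D; G] holding=H
         pickup(D) → towers=[A/B/C/F/E; G; H] holding=D  ← match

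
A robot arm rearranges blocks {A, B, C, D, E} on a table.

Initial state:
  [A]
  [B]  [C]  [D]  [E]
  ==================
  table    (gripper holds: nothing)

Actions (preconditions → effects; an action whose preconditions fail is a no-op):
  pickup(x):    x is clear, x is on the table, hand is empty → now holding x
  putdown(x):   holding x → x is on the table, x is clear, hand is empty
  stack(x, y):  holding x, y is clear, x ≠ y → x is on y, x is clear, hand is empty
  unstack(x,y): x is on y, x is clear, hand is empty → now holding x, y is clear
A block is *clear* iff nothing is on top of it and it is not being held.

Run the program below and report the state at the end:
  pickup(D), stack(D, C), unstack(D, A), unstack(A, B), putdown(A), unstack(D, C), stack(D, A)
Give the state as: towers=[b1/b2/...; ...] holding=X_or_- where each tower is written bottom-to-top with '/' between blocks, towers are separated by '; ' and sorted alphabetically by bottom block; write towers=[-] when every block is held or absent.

step 1 (pickup(D)): towers=[B/A; C; E] holding=D
step 2 (stack(D, C)): towers=[B/A; C/D; E] holding=-
step 3 (unstack(D, A)) [no-op]: towers=[B/A; C/D; E] holding=-
step 4 (unstack(A, B)): towers=[B; C/D; E] holding=A
step 5 (putdown(A)): towers=[A; B; C/D; E] holding=-
step 6 (unstack(D, C)): towers=[A; B; C; E] holding=D
step 7 (stack(D, A)): towers=[A/D; B; C; E] holding=-

towers=[A/D; B; C; E] holding=-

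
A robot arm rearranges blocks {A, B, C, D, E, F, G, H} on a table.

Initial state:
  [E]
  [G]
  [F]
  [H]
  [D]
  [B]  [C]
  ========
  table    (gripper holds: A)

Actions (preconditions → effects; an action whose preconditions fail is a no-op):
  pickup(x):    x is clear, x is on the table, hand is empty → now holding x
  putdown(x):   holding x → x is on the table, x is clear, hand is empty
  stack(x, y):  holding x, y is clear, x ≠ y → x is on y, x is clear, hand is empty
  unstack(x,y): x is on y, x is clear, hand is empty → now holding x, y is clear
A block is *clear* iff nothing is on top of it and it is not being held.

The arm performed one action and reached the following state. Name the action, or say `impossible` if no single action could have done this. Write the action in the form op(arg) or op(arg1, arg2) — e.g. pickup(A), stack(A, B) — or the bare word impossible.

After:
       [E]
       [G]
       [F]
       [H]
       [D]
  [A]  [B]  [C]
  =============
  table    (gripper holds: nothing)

putdown(A)

target: towers=[A; B/D/H/F/G/E; C] holding=-
        putdown(A) → towers=[A; B/D/H/F/G/E; C] holding=-  ← match
       stack(A, E) → towers=[B/D/H/F/G/E/A; C] holding=-
       stack(A, C) → towers=[B/D/H/F/G/E; C/A] holding=-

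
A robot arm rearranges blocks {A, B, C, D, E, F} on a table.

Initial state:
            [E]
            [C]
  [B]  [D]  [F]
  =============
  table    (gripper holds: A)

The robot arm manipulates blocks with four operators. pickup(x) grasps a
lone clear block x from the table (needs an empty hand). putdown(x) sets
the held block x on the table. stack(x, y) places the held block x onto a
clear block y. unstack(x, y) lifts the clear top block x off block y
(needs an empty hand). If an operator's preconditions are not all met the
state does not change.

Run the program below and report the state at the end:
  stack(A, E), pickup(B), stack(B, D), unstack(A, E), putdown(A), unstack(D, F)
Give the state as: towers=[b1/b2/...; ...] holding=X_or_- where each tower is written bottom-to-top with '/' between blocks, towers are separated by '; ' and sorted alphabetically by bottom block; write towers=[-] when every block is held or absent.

step 1 (stack(A, E)): towers=[B; D; F/C/E/A] holding=-
step 2 (pickup(B)): towers=[D; F/C/E/A] holding=B
step 3 (stack(B, D)): towers=[D/B; F/C/E/A] holding=-
step 4 (unstack(A, E)): towers=[D/B; F/C/E] holding=A
step 5 (putdown(A)): towers=[A; D/B; F/C/E] holding=-
step 6 (unstack(D, F)) [no-op]: towers=[A; D/B; F/C/E] holding=-

towers=[A; D/B; F/C/E] holding=-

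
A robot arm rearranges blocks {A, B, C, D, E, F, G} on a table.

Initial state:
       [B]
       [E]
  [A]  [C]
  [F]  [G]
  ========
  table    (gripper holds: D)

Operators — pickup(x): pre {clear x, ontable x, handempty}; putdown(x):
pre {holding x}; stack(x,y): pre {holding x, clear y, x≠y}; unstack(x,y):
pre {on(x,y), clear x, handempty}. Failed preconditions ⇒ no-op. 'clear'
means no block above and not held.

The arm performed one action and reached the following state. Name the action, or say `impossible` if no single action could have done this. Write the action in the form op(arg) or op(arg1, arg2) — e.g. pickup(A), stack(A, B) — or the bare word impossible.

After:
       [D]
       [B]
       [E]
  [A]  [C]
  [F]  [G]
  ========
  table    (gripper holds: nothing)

target: towers=[F/A; G/C/E/B/D] holding=-
        putdown(D) → towers=[D; F/A; G/C/E/B] holding=-
       stack(D, B) → towers=[F/A; G/C/E/B/D] holding=-  ← match
       stack(D, A) → towers=[F/A/D; G/C/E/B] holding=-

stack(D, B)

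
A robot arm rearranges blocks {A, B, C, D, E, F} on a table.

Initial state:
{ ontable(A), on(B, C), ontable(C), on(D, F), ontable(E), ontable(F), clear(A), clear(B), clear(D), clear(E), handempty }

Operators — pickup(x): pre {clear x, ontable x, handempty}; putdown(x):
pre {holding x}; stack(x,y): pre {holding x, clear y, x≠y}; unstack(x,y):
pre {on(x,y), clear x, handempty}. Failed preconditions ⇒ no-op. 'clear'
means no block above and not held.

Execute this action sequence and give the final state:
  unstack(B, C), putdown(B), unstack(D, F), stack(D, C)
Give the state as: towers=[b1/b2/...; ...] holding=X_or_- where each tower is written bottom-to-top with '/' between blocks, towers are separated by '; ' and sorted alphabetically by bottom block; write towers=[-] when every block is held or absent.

step 1 (unstack(B, C)): towers=[A; C; E; F/D] holding=B
step 2 (putdown(B)): towers=[A; B; C; E; F/D] holding=-
step 3 (unstack(D, F)): towers=[A; B; C; E; F] holding=D
step 4 (stack(D, C)): towers=[A; B; C/D; E; F] holding=-

towers=[A; B; C/D; E; F] holding=-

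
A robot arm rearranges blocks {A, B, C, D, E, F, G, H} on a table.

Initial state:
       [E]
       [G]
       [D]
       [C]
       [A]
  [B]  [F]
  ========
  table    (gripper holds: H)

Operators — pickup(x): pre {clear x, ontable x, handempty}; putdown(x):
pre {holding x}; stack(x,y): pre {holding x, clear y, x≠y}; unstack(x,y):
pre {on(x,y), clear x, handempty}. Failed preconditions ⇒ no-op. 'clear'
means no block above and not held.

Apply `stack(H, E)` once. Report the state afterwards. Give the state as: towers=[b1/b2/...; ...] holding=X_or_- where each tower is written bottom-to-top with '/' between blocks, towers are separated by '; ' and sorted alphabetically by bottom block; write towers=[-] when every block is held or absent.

before: towers=[B; F/A/C/D/G/E] holding=H
pre[stack(H, E)]: holding(H) ✓, clear(E) ✓, H≠E ✓
all met → apply stack(H, E)
after:  towers=[B; F/A/C/D/G/E/H] holding=-

towers=[B; F/A/C/D/G/E/H] holding=-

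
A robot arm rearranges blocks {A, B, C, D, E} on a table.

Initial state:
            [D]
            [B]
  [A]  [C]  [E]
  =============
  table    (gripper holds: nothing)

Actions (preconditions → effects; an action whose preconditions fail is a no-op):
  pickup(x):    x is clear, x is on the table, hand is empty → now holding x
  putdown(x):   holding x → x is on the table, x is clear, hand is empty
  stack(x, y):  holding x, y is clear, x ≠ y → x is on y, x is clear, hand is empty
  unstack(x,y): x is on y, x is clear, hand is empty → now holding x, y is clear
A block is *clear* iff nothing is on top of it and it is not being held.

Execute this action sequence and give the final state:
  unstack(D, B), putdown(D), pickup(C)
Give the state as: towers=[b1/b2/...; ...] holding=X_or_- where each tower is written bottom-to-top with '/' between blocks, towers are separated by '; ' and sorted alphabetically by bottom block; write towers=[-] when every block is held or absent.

towers=[A; D; E/B] holding=C

step 1 (unstack(D, B)): towers=[A; C; E/B] holding=D
step 2 (putdown(D)): towers=[A; C; D; E/B] holding=-
step 3 (pickup(C)): towers=[A; D; E/B] holding=C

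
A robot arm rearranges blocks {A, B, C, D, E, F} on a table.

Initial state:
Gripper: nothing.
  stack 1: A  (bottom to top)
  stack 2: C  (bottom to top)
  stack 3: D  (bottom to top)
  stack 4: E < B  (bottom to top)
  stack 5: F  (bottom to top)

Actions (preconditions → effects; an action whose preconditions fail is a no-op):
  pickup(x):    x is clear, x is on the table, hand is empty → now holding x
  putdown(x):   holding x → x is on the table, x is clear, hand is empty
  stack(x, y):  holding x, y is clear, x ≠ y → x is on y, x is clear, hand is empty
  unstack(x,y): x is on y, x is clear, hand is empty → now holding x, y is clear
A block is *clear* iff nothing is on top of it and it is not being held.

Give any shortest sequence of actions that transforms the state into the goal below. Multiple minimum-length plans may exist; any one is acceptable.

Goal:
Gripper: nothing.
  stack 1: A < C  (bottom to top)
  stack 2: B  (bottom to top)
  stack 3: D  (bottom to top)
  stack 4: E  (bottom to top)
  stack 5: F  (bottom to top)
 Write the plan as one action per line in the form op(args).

step 1 (unstack(B, E)): towers=[A; C; D; E; F] holding=B
step 2 (putdown(B)): towers=[A; B; C; D; E; F] holding=-
step 3 (pickup(C)): towers=[A; B; D; E; F] holding=C
step 4 (stack(C, A)): towers=[A/C; B; D; E; F] holding=-
goal check: towers=[A/C; B; D; E; F] holding=- — reached (length 4, optimal by BFS)

unstack(B, E)
putdown(B)
pickup(C)
stack(C, A)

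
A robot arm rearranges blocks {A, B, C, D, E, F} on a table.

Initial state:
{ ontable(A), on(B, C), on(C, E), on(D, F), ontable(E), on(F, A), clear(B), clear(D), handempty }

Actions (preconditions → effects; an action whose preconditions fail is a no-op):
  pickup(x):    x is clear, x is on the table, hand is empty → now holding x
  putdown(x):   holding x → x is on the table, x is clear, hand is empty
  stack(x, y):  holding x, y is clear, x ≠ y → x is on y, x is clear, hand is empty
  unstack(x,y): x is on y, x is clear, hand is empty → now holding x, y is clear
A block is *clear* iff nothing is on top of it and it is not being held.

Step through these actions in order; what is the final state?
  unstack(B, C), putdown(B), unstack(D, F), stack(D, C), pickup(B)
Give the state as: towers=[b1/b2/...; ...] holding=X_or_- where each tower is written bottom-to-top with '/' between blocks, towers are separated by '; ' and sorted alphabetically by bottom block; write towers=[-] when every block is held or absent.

step 1 (unstack(B, C)): towers=[A/F/D; E/C] holding=B
step 2 (putdown(B)): towers=[A/F/D; B; E/C] holding=-
step 3 (unstack(D, F)): towers=[A/F; B; E/C] holding=D
step 4 (stack(D, C)): towers=[A/F; B; E/C/D] holding=-
step 5 (pickup(B)): towers=[A/F; E/C/D] holding=B

towers=[A/F; E/C/D] holding=B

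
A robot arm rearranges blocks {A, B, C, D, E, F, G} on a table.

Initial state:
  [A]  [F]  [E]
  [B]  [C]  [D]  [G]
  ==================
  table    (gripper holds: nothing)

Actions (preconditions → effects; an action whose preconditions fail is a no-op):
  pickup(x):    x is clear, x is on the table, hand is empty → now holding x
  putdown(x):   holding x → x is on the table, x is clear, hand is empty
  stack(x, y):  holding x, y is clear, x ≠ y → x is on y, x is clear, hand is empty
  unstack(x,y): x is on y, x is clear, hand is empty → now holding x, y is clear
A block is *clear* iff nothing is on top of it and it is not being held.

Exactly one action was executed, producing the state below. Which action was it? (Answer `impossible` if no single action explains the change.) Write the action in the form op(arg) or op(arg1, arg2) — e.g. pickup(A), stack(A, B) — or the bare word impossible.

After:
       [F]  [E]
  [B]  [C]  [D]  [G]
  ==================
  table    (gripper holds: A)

unstack(A, B)

target: towers=[B; C/F; D/E; G] holding=A
     unstack(F, C) → towers=[B/A; C; D/E; G] holding=F
         pickup(G) → towers=[B/A; C/F; D/E] holding=G
     unstack(A, B) → towers=[B; C/F; D/E; G] holding=A  ← match
     unstack(E, D) → towers=[B/A; C/F; D; G] holding=E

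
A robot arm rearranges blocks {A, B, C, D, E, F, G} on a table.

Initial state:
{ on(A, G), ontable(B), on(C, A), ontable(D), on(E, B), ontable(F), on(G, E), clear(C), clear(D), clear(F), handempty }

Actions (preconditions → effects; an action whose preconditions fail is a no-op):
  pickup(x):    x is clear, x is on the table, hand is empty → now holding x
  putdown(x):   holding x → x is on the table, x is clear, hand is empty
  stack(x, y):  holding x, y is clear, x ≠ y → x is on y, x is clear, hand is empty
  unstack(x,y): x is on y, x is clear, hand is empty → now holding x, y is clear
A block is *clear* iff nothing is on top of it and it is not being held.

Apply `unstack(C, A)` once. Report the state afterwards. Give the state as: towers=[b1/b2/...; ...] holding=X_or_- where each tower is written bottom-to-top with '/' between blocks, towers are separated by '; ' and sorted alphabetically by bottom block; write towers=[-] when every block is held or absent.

before: towers=[B/E/G/A/C; D; F] holding=-
pre[unstack(C, A)]: on(C,A) yes, clear(C) yes, handempty yes
all met → apply unstack(C, A)
after:  towers=[B/E/G/A; D; F] holding=C

towers=[B/E/G/A; D; F] holding=C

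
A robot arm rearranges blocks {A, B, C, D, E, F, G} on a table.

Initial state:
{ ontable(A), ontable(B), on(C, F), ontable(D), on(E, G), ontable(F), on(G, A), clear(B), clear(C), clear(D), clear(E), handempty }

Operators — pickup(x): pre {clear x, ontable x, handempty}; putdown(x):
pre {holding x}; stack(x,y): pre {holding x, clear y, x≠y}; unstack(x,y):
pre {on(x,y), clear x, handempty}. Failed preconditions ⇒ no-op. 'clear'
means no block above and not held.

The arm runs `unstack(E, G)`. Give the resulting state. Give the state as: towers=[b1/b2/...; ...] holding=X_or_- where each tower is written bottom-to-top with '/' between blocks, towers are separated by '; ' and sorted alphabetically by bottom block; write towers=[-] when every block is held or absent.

towers=[A/G; B; D; F/C] holding=E

before: towers=[A/G/E; B; D; F/C] holding=-
pre[unstack(E, G)]: on(E,G) ok, clear(E) ok, handempty ok
all met → apply unstack(E, G)
after:  towers=[A/G; B; D; F/C] holding=E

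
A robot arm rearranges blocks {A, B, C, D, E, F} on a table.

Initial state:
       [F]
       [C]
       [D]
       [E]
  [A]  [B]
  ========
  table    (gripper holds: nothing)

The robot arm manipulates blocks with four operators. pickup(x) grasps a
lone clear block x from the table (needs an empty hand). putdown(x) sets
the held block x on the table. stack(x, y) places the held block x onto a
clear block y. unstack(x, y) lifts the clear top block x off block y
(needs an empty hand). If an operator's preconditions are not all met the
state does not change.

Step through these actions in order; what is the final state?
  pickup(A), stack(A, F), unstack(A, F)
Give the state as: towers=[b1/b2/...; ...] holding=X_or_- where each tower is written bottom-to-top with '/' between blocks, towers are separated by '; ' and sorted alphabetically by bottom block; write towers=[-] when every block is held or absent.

towers=[B/E/D/C/F] holding=A

step 1 (pickup(A)): towers=[B/E/D/C/F] holding=A
step 2 (stack(A, F)): towers=[B/E/D/C/F/A] holding=-
step 3 (unstack(A, F)): towers=[B/E/D/C/F] holding=A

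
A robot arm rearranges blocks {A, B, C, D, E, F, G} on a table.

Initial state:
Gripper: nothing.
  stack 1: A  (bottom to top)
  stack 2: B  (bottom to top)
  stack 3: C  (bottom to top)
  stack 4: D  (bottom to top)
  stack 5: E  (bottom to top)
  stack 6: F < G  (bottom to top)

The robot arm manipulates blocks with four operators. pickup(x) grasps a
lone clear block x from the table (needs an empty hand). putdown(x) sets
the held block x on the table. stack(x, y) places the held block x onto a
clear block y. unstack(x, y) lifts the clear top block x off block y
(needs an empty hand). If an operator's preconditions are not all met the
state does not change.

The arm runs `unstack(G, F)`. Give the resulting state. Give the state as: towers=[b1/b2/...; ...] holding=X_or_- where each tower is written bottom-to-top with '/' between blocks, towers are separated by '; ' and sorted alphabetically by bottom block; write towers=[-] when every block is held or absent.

before: towers=[A; B; C; D; E; F/G] holding=-
pre[unstack(G, F)]: on(G,F) yes, clear(G) yes, handempty yes
all met → apply unstack(G, F)
after:  towers=[A; B; C; D; E; F] holding=G

towers=[A; B; C; D; E; F] holding=G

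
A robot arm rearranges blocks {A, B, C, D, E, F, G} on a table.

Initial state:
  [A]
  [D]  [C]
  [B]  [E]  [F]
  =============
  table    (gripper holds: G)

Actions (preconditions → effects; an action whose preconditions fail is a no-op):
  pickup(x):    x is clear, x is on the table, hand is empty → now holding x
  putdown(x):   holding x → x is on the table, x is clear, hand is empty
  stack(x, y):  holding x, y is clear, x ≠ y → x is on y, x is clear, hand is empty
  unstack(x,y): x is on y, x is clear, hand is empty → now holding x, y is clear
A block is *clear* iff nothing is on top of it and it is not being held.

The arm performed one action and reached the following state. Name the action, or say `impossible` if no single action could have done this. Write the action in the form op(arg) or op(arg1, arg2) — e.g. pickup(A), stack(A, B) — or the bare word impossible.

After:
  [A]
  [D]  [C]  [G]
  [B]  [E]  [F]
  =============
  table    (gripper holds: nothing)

target: towers=[B/D/A; E/C; F/G] holding=-
        putdown(G) → towers=[B/D/A; E/C; F; G] holding=-
       stack(G, F) → towers=[B/D/A; E/C; F/G] holding=-  ← match
       stack(G, A) → towers=[B/D/A/G; E/C; F] holding=-
       stack(G, C) → towers=[B/D/A; E/C/G; F] holding=-

stack(G, F)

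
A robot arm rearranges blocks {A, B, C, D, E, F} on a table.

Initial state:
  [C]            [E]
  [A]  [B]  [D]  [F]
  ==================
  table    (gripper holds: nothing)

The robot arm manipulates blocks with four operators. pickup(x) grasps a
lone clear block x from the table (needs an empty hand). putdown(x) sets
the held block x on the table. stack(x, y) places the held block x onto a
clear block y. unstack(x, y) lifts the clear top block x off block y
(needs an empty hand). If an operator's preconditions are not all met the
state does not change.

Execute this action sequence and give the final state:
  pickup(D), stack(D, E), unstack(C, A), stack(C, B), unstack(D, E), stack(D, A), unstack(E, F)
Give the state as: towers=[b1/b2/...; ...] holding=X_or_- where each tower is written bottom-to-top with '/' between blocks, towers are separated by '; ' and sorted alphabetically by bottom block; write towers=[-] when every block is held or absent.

step 1 (pickup(D)): towers=[A/C; B; F/E] holding=D
step 2 (stack(D, E)): towers=[A/C; B; F/E/D] holding=-
step 3 (unstack(C, A)): towers=[A; B; F/E/D] holding=C
step 4 (stack(C, B)): towers=[A; B/C; F/E/D] holding=-
step 5 (unstack(D, E)): towers=[A; B/C; F/E] holding=D
step 6 (stack(D, A)): towers=[A/D; B/C; F/E] holding=-
step 7 (unstack(E, F)): towers=[A/D; B/C; F] holding=E

towers=[A/D; B/C; F] holding=E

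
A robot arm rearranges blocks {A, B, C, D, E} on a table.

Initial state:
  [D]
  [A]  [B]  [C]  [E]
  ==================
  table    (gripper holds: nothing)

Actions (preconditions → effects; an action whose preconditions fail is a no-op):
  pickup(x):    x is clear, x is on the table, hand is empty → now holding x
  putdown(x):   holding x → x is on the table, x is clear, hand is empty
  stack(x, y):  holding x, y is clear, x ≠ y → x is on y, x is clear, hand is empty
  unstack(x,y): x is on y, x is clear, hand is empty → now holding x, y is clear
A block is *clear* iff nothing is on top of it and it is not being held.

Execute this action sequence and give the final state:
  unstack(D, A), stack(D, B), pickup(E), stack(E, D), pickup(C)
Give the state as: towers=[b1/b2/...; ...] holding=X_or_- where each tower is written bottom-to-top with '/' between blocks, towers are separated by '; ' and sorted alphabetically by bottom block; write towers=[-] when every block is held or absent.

step 1 (unstack(D, A)): towers=[A; B; C; E] holding=D
step 2 (stack(D, B)): towers=[A; B/D; C; E] holding=-
step 3 (pickup(E)): towers=[A; B/D; C] holding=E
step 4 (stack(E, D)): towers=[A; B/D/E; C] holding=-
step 5 (pickup(C)): towers=[A; B/D/E] holding=C

towers=[A; B/D/E] holding=C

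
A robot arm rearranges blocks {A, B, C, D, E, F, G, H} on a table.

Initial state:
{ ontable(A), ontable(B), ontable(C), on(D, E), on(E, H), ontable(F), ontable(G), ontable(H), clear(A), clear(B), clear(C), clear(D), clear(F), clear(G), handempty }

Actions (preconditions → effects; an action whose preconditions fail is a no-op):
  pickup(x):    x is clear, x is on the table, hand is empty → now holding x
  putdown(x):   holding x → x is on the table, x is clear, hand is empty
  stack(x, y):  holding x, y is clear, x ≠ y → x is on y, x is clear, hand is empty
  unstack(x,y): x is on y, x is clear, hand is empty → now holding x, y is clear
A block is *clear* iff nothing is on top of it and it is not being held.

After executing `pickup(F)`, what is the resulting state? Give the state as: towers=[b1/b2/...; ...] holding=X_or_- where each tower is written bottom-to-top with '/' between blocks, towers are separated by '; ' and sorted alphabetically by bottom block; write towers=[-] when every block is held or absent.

before: towers=[A; B; C; F; G; H/E/D] holding=-
pre[pickup(F)]: clear(F) ok, ontable(F) ok, handempty ok
all met → apply pickup(F)
after:  towers=[A; B; C; G; H/E/D] holding=F

towers=[A; B; C; G; H/E/D] holding=F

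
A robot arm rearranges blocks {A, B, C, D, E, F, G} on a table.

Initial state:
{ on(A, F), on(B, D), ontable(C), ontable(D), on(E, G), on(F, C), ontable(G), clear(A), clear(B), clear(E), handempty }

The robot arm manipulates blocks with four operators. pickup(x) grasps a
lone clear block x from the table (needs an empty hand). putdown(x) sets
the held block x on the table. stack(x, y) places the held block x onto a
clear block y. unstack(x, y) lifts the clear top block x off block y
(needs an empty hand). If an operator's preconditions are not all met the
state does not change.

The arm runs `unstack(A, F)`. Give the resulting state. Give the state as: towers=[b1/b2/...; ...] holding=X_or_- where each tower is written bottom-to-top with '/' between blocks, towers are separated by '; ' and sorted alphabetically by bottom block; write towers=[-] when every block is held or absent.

towers=[C/F; D/B; G/E] holding=A

before: towers=[C/F/A; D/B; G/E] holding=-
pre[unstack(A, F)]: on(A,F) yes, clear(A) yes, handempty yes
all met → apply unstack(A, F)
after:  towers=[C/F; D/B; G/E] holding=A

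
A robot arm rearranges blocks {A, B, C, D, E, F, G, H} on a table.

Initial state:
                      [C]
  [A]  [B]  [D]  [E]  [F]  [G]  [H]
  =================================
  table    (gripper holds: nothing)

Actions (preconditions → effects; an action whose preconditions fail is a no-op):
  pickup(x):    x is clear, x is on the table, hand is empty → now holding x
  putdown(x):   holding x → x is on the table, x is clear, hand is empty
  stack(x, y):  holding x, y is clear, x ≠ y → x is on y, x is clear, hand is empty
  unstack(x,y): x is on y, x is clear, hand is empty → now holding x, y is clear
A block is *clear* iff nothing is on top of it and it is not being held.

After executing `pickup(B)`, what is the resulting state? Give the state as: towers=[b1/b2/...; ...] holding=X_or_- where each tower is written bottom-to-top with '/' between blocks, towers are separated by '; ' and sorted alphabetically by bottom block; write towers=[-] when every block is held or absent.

before: towers=[A; B; D; E; F/C; G; H] holding=-
pre[pickup(B)]: clear(B) ok, ontable(B) ok, handempty ok
all met → apply pickup(B)
after:  towers=[A; D; E; F/C; G; H] holding=B

towers=[A; D; E; F/C; G; H] holding=B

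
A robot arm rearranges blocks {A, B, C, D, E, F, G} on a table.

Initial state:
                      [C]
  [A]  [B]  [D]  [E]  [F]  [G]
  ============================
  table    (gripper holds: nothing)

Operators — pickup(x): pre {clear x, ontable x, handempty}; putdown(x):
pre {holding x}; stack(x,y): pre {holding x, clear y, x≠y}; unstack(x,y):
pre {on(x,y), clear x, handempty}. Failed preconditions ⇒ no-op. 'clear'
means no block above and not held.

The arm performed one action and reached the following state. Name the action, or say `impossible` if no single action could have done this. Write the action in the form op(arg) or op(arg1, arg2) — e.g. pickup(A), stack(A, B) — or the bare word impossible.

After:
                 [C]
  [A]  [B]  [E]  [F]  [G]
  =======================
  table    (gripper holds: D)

pickup(D)

target: towers=[A; B; E; F/C; G] holding=D
         pickup(B) → towers=[A; D; E; F/C; G] holding=B
         pickup(G) → towers=[A; B; D; E; F/C] holding=G
         pickup(D) → towers=[A; B; E; F/C; G] holding=D  ← match
         pickup(A) → towers=[B; D; E; F/C; G] holding=A
         pickup(E) → towers=[A; B; D; F/C; G] holding=E
     unstack(C, F) → towers=[A; B; D; E; F; G] holding=C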